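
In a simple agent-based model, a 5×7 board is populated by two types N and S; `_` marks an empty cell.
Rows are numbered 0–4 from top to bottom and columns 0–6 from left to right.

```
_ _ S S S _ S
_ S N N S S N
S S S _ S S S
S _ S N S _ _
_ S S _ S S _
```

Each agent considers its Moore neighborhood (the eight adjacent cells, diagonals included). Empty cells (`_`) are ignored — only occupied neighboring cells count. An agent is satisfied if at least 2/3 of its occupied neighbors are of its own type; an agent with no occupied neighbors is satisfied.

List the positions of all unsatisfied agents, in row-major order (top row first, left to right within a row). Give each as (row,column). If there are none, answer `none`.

(0,2), (0,3), (0,6), (1,2), (1,3), (1,6), (2,2), (3,3)

(0,2)S 2/4 unhappy
(0,3)S 3/5 unhappy
(0,4)S 3/4 ok
(0,6)S 1/2 unhappy
(1,1)S 4/5 ok
(1,2)N 1/6 unhappy
(1,3)N 1/7 unhappy
(1,4)S 5/6 ok
(1,5)S 6/7 ok
(1,6)N 0/4 unhappy
(2,0)S 3/3 ok
(2,1)S 5/6 ok
(2,2)S 3/6 unhappy
(2,4)S 4/6 ok
(2,5)S 5/6 ok
(2,6)S 2/3 ok
(3,0)S 3/3 ok
(3,2)S 4/5 ok
(3,3)N 0/6 unhappy
(3,4)S 4/5 ok
(4,1)S 3/3 ok
(4,2)S 2/3 ok
(4,4)S 2/3 ok
(4,5)S 2/2 ok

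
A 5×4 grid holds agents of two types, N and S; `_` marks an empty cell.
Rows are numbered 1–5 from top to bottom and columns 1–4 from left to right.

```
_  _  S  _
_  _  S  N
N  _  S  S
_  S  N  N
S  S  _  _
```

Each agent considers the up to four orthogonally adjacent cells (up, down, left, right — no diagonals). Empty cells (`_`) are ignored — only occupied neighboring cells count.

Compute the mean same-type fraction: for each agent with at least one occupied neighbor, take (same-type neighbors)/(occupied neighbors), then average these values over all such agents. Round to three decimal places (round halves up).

0.600

(1,3)S 1/1
(2,3)S 2/3
(2,4)N 0/2
(3,1)N — no occupied neighbors
(3,3)S 2/3
(3,4)S 1/3
(4,2)S 1/2
(4,3)N 1/3
(4,4)N 1/2
(5,1)S 1/1
(5,2)S 2/2
Sum over 10 agents: 1/1 + 2/3 + 0/2 + 2/3 + 1/3 + 1/2 + 1/3 + 1/2 + 1/1 + 2/2 = 6; mean = 6 ÷ 10 = 3/5 = 0.6 → 0.600.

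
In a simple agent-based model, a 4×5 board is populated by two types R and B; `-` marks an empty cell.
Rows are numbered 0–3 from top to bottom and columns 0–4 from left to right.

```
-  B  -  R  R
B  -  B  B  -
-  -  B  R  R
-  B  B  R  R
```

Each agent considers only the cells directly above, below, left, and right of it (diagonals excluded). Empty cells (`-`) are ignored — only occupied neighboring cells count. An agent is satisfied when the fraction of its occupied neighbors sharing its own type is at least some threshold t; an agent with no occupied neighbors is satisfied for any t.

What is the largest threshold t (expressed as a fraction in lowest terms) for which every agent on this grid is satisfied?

1/3

Row 0: (0,1)B — no occupied neighbors · (0,3)R 1/2 · (0,4)R 1/1
Row 1: (1,0)B — no occupied neighbors · (1,2)B 2/2 · (1,3)B 1/3
Row 2: (2,2)B 2/3 · (2,3)R 2/4 · (2,4)R 2/2
Row 3: (3,1)B 1/1 · (3,2)B 2/3 · (3,3)R 2/3 · (3,4)R 2/2
The smallest same-type fraction is 1/3 at (1,3), which reduces to 1/3. Any threshold above that leaves this agent unsatisfied.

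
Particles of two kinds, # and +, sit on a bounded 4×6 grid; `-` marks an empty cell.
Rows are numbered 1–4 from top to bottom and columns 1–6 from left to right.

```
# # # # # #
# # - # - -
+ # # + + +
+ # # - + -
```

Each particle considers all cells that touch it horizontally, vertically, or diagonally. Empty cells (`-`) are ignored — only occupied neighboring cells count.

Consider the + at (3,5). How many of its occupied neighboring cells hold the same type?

Occupied neighbors of (3,5): (2,4)=#, (3,4)=+, (3,6)=+, (4,5)=+.
Same type (+): 3 of 4.

3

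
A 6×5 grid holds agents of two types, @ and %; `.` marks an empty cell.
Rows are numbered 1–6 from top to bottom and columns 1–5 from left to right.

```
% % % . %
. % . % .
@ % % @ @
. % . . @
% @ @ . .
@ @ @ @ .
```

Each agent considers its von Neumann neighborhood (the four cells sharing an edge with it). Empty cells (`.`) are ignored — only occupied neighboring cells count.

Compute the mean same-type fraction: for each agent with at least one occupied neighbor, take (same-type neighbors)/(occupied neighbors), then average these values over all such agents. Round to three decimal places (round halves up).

(1,1)% 1/1
(1,2)% 3/3
(1,3)% 1/1
(1,5)% — no occupied neighbors
(2,2)% 2/2
(2,4)% 0/1
(3,1)@ 0/1
(3,2)% 3/4
(3,3)% 1/2
(3,4)@ 1/3
(3,5)@ 2/2
(4,2)% 1/2
(4,5)@ 1/1
(5,1)% 0/2
(5,2)@ 2/4
(5,3)@ 2/2
(6,1)@ 1/2
(6,2)@ 3/3
(6,3)@ 3/3
(6,4)@ 1/1
Sum over 19 agents: 1/1 + 3/3 + 1/1 + 2/2 + 0/1 + 0/1 + 3/4 + 1/2 + 1/3 + 2/2 + 1/2 + 1/1 + 0/2 + 2/4 + 2/2 + 1/2 + 3/3 + 3/3 + 1/1 = 157/12; mean = 157/12 ÷ 19 = 157/228 = 0.688596… → 0.689.

0.689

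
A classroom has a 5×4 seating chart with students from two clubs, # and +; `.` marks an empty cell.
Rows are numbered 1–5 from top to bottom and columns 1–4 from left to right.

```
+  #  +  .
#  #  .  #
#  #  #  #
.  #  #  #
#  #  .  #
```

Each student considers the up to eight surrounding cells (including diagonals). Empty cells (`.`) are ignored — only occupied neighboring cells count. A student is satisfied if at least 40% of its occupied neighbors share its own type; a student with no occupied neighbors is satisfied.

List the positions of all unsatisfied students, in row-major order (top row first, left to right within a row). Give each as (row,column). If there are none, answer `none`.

(1,1), (1,3)

Row 1: (1,1)+ 0/3 ✗ · (1,2)# 2/4 ✓ · (1,3)+ 0/3 ✗
Row 2: (2,1)# 4/5 ✓ · (2,2)# 5/7 ✓ · (2,4)# 2/3 ✓
Row 3: (3,1)# 4/4 ✓ · (3,2)# 6/6 ✓ · (3,3)# 7/7 ✓ · (3,4)# 4/4 ✓
Row 4: (4,2)# 6/6 ✓ · (4,3)# 7/7 ✓ · (4,4)# 4/4 ✓
Row 5: (5,1)# 2/2 ✓ · (5,2)# 3/3 ✓ · (5,4)# 2/2 ✓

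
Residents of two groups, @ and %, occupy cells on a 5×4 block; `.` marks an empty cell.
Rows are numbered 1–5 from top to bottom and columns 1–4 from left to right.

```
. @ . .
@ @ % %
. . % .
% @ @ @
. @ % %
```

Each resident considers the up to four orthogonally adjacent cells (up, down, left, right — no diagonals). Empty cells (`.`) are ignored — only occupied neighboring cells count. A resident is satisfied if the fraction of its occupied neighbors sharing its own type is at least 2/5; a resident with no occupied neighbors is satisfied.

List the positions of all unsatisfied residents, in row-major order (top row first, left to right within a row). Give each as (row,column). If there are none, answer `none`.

(1,2)@ 1/1 ok
(2,1)@ 1/1 ok
(2,2)@ 2/3 ok
(2,3)% 2/3 ok
(2,4)% 1/1 ok
(3,3)% 1/2 ok
(4,1)% 0/1 unhappy
(4,2)@ 2/3 ok
(4,3)@ 2/4 ok
(4,4)@ 1/2 ok
(5,2)@ 1/2 ok
(5,3)% 1/3 unhappy
(5,4)% 1/2 ok

(4,1), (5,3)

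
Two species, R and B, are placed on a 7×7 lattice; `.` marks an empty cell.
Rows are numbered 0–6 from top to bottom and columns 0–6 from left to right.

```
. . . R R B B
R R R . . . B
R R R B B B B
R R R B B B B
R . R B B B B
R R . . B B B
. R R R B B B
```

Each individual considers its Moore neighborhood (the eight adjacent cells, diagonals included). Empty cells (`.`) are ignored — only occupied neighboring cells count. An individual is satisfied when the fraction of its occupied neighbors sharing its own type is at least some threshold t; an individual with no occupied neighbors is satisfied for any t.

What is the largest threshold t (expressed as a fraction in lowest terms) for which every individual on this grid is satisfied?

1/3

(0,3)R 2/2
(0,4)R 1/2
(0,5)B 2/3
(0,6)B 2/2
(1,0)R 3/3
(1,1)R 5/5
(1,2)R 4/5
(1,6)B 4/4
(2,0)R 5/5
(2,1)R 8/8
(2,2)R 5/7
(2,3)B 3/6
(2,4)B 5/5
(2,5)B 6/6
(2,6)B 4/4
(3,0)R 4/4
(3,1)R 7/7
(3,2)R 4/7
(3,3)B 5/8
(3,4)B 8/8
(3,5)B 8/8
(3,6)B 5/5
(4,0)R 4/4
(4,2)R 3/5
(4,3)B 4/6
(4,4)B 7/7
(4,5)B 8/8
(4,6)B 5/5
(5,0)R 3/3
(5,1)R 5/5
(5,4)B 6/7
(5,5)B 8/8
(5,6)B 5/5
(6,1)R 3/3
(6,2)R 3/3
(6,3)R 1/3
(6,4)B 3/4
(6,5)B 5/5
(6,6)B 3/3
The smallest same-type fraction is 1/3 at (6,3), which reduces to 1/3. Any threshold above that leaves this individual unsatisfied.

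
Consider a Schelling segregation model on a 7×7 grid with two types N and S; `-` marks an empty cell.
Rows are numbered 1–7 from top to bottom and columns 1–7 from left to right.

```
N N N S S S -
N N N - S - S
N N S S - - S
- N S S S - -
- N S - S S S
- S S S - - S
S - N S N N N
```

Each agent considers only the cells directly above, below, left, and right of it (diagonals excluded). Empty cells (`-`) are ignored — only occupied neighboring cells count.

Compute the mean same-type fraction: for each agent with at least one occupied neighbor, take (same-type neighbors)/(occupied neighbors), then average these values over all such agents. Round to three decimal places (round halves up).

0.782

Row 1: (1,1)N 2/2 · (1,2)N 3/3 · (1,3)N 2/3 · (1,4)S 1/2 · (1,5)S 3/3 · (1,6)S 1/1
Row 2: (2,1)N 3/3 · (2,2)N 4/4 · (2,3)N 2/3 · (2,5)S 1/1 · (2,7)S 1/1
Row 3: (3,1)N 2/2 · (3,2)N 3/4 · (3,3)S 2/4 · (3,4)S 2/2 · (3,7)S 1/1
Row 4: (4,2)N 2/3 · (4,3)S 3/4 · (4,4)S 3/3 · (4,5)S 2/2
Row 5: (5,2)N 1/3 · (5,3)S 2/3 · (5,5)S 2/2 · (5,6)S 2/2 · (5,7)S 2/2
Row 6: (6,2)S 1/2 · (6,3)S 3/4 · (6,4)S 2/2 · (6,7)S 1/2
Row 7: (7,1)S — no occupied neighbors · (7,3)N 0/2 · (7,4)S 1/3 · (7,5)N 1/2 · (7,6)N 2/2 · (7,7)N 1/2
Sum over 34 agents: 2/2 + 3/3 + 2/3 + 1/2 + 3/3 + 1/1 + 3/3 + 4/4 + 2/3 + 1/1 + 1/1 + 2/2 + 3/4 + 2/4 + 2/2 + 1/1 + 2/3 + 3/4 + 3/3 + 2/2 + 1/3 + 2/3 + 2/2 + 2/2 + 2/2 + 1/2 + 3/4 + 2/2 + 1/2 + 0/2 + 1/3 + 1/2 + 2/2 + 1/2 = 319/12; mean = 319/12 ÷ 34 = 319/408 = 0.781862… → 0.782.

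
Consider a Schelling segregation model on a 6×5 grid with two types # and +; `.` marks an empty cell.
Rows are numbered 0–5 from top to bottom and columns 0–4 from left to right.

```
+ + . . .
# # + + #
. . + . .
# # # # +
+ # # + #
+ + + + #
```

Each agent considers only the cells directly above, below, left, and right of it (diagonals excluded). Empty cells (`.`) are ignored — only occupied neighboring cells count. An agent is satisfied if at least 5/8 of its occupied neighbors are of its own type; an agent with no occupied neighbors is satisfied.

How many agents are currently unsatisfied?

16

Row 0: (0,0)+ 1/2 ✗ · (0,1)+ 1/2 ✗
Row 1: (1,0)# 1/2 ✗ · (1,1)# 1/3 ✗ · (1,2)+ 2/3 ✓ · (1,3)+ 1/2 ✗ · (1,4)# 0/1 ✗
Row 2: (2,2)+ 1/2 ✗
Row 3: (3,0)# 1/2 ✗ · (3,1)# 3/3 ✓ · (3,2)# 3/4 ✓ · (3,3)# 1/3 ✗ · (3,4)+ 0/2 ✗
Row 4: (4,0)+ 1/3 ✗ · (4,1)# 2/4 ✗ · (4,2)# 2/4 ✗ · (4,3)+ 1/4 ✗ · (4,4)# 1/3 ✗
Row 5: (5,0)+ 2/2 ✓ · (5,1)+ 2/3 ✓ · (5,2)+ 2/3 ✓ · (5,3)+ 2/3 ✓ · (5,4)# 1/2 ✗
Unsatisfied: (0,0), (0,1), (1,0), (1,1), (1,3), (1,4), (2,2), (3,0), (3,3), (3,4), (4,0), (4,1), (4,2), (4,3), (4,4), (5,4) — 16 in total.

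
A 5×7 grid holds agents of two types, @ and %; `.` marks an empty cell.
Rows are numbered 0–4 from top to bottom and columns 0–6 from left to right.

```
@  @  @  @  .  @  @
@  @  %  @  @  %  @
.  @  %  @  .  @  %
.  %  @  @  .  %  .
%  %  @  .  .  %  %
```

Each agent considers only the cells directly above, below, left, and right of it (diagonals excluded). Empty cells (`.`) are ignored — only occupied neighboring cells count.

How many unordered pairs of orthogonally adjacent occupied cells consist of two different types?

16

Scan each occupied cell's neighbors to the right and below so each pair is counted once.
From row 0: 2 unlike of 10 pairs (running 2/10).
From row 1: 6 unlike of 11 pairs (running 8/21).
From row 2: 6 unlike of 7 pairs (running 14/28).
From row 3: 1 unlike of 5 pairs (running 15/33).
From row 4: 1 unlike of 3 pairs (running 16/36).
Total adjacent occupied pairs: 36; unlike-type pairs: 16.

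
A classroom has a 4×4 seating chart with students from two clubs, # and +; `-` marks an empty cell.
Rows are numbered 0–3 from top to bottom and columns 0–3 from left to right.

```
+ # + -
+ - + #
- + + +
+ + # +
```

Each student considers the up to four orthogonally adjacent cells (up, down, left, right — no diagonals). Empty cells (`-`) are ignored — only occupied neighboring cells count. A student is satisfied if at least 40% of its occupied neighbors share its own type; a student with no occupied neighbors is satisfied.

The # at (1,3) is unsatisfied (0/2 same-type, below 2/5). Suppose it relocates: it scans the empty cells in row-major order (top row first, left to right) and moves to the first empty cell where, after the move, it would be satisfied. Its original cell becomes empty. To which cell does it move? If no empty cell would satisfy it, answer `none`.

Vacating (1,3). Empty cells in order:
  (0,3): 0/1 same-type → still unsatisfied.
  (1,1): 1/4 same-type → still unsatisfied.
  (2,0): 0/3 same-type → still unsatisfied.

none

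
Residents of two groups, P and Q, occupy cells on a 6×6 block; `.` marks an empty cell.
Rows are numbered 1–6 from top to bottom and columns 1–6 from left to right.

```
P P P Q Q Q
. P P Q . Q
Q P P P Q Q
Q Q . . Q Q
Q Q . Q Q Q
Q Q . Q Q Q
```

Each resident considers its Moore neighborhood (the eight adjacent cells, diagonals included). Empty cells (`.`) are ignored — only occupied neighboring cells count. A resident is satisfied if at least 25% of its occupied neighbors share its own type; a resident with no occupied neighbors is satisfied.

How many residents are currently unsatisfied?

Row 1: (1,1)P 2/2 ok · (1,2)P 4/4 ok · (1,3)P 3/5 ok · (1,4)Q 2/4 ok · (1,5)Q 4/4 ok · (1,6)Q 2/2 ok
Row 2: (2,2)P 6/7 ok · (2,3)P 6/8 ok · (2,4)Q 3/7 ok · (2,6)Q 4/4 ok
Row 3: (3,1)Q 2/4 ok · (3,2)P 3/6 ok · (3,3)P 4/6 ok · (3,4)P 2/5 ok · (3,5)Q 5/6 ok · (3,6)Q 4/4 ok
Row 4: (4,1)Q 4/5 ok · (4,2)Q 4/6 ok · (4,5)Q 6/7 ok · (4,6)Q 5/5 ok
Row 5: (5,1)Q 5/5 ok · (5,2)Q 5/5 ok · (5,4)Q 4/4 ok · (5,5)Q 7/7 ok · (5,6)Q 5/5 ok
Row 6: (6,1)Q 3/3 ok · (6,2)Q 3/3 ok · (6,4)Q 3/3 ok · (6,5)Q 5/5 ok · (6,6)Q 3/3 ok
Every one meets the threshold.

0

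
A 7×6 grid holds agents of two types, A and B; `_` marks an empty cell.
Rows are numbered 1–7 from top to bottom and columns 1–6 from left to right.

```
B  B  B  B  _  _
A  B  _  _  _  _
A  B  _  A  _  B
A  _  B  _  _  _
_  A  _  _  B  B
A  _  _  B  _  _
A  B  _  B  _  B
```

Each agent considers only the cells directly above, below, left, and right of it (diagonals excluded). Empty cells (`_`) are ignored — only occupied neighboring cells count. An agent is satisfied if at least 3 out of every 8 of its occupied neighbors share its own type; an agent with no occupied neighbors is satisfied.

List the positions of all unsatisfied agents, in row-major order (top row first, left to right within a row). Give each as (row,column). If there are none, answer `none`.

Row 1: (1,1)B 1/2 ✓ · (1,2)B 3/3 ✓ · (1,3)B 2/2 ✓ · (1,4)B 1/1 ✓
Row 2: (2,1)A 1/3 ✗ · (2,2)B 2/3 ✓
Row 3: (3,1)A 2/3 ✓ · (3,2)B 1/2 ✓ · (3,4)A 0/0 ✓ · (3,6)B 0/0 ✓
Row 4: (4,1)A 1/1 ✓ · (4,3)B 0/0 ✓
Row 5: (5,2)A 0/0 ✓ · (5,5)B 1/1 ✓ · (5,6)B 1/1 ✓
Row 6: (6,1)A 1/1 ✓ · (6,4)B 1/1 ✓
Row 7: (7,1)A 1/2 ✓ · (7,2)B 0/1 ✗ · (7,4)B 1/1 ✓ · (7,6)B 0/0 ✓

(2,1), (7,2)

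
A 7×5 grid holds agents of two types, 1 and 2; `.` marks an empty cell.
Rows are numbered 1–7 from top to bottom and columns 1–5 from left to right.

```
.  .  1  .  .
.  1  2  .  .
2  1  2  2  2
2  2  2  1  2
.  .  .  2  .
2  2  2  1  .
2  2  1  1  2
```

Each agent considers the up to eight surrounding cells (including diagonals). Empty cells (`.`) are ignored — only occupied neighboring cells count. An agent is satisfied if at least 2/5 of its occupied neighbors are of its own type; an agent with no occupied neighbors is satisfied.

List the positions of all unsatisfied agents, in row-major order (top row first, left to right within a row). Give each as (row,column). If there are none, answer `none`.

(1,3)1 1/2 satisfied
(2,2)1 2/5 satisfied
(2,3)2 2/5 satisfied
(3,1)2 2/4 satisfied
(3,2)1 1/7 not
(3,3)2 4/7 satisfied
(3,4)2 5/6 satisfied
(3,5)2 2/3 satisfied
(4,1)2 2/3 satisfied
(4,2)2 4/5 satisfied
(4,3)2 4/6 satisfied
(4,4)1 0/6 not
(4,5)2 3/4 satisfied
(5,4)2 3/5 satisfied
(6,1)2 3/3 satisfied
(6,2)2 4/5 satisfied
(6,3)2 3/6 satisfied
(6,4)1 2/5 satisfied
(7,1)2 3/3 satisfied
(7,2)2 4/5 satisfied
(7,3)1 2/5 satisfied
(7,4)1 2/4 satisfied
(7,5)2 0/2 not

(3,2), (4,4), (7,5)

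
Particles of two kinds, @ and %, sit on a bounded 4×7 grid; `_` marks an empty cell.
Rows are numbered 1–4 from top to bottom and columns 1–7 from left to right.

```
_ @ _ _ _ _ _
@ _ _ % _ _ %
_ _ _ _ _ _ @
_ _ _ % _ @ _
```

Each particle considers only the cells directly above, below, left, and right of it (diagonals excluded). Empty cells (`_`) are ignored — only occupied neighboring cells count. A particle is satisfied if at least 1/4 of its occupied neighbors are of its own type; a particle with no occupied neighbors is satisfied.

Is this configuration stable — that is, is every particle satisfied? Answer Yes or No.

No

Row 1: (1,2)@ 0/0 ✓
Row 2: (2,1)@ 0/0 ✓ · (2,4)% 0/0 ✓ · (2,7)% 0/1 ✗
Row 3: (3,7)@ 0/1 ✗
Row 4: (4,4)% 0/0 ✓ · (4,6)@ 0/0 ✓
For instance (2,7) has only 0/1 same-type neighbors, below 1/4.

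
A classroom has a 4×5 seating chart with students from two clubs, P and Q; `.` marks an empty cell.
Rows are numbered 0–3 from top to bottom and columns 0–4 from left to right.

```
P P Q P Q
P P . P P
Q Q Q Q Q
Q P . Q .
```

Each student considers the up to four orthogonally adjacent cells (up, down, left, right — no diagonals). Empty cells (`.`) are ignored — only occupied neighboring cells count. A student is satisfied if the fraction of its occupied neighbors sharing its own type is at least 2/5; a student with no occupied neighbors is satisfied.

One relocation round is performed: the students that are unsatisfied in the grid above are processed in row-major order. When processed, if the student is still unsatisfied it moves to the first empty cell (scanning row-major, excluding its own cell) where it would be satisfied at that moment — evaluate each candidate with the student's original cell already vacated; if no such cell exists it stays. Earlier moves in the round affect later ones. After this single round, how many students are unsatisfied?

0

Initially unsatisfied (in order): (0,2), (0,3), (0,4), (1,4), (3,1).
  (0,2) → (3,2).
  (0,3): now satisfied by earlier moves; stays.
  (0,4) → (3,4).
  (1,4): now satisfied by earlier moves; stays.
  (3,1) → (0,2).
Resulting grid:
P P P P .
P P . P P
Q Q Q Q Q
Q . Q Q Q
All satisfied now.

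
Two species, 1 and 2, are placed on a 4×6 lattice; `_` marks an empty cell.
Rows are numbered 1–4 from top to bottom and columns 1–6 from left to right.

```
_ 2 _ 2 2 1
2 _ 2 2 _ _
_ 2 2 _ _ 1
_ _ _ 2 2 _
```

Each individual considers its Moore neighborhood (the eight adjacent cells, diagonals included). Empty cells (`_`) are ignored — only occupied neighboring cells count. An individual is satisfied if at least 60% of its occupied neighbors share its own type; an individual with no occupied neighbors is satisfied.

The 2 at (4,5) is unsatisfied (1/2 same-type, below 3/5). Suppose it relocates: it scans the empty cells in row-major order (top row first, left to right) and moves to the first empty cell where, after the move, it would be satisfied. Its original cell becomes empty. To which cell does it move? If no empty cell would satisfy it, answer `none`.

Vacating (4,5). Empty cells in order:
  (1,1): 2/2 same-type → satisfied — stop here.

(1,1)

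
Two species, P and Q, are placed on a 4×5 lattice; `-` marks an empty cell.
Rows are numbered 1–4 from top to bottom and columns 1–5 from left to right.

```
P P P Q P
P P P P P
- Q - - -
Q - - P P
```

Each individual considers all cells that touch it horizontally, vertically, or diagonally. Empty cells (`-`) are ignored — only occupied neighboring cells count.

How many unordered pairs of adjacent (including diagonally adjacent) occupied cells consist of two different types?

8

Scan each occupied cell's neighbors to the right and below (and the two forward diagonals) so each pair is counted once.
Row 1: P(1,1)–P(1,2)= P(1,1)–P(2,1)= P(1,1)–P(2,2)= P(1,2)–P(1,3)= P(1,2)–P(2,2)= P(1,2)–P(2,3)= P(1,2)–P(2,1)= P(1,3)–Q(1,4)≠ P(1,3)–P(2,3)= P(1,3)–P(2,4)= P(1,3)–P(2,2)= Q(1,4)–P(1,5)≠ Q(1,4)–P(2,4)≠ Q(1,4)–P(2,5)≠ Q(1,4)–P(2,3)≠ P(1,5)–P(2,5)= P(1,5)–P(2,4)=  → 5/17 unlike.
Row 2: P(2,1)–P(2,2)= P(2,1)–Q(3,2)≠ P(2,2)–P(2,3)= P(2,2)–Q(3,2)≠ P(2,3)–P(2,4)= P(2,3)–Q(3,2)≠ P(2,4)–P(2,5)=  → 3/7 unlike.
Row 3: Q(3,2)–Q(4,1)=  → 0/1 unlike.
Row 4: P(4,4)–P(4,5)=  → 0/1 unlike.
Total adjacent occupied pairs: 26; unlike-type pairs: 8.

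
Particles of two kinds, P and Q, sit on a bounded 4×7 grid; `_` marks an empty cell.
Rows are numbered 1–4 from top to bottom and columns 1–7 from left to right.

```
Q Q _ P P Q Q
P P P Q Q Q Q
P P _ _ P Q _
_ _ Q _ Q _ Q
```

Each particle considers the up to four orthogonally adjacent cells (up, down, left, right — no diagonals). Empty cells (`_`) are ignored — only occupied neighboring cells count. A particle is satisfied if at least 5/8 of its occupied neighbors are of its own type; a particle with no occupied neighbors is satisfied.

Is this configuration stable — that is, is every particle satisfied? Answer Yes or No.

Row 1: (1,1)Q 1/2 not · (1,2)Q 1/2 not · (1,4)P 1/2 not · (1,5)P 1/3 not · (1,6)Q 2/3 satisfied · (1,7)Q 2/2 satisfied
Row 2: (2,1)P 2/3 satisfied · (2,2)P 3/4 satisfied · (2,3)P 1/2 not · (2,4)Q 1/3 not · (2,5)Q 2/4 not · (2,6)Q 4/4 satisfied · (2,7)Q 2/2 satisfied
Row 3: (3,1)P 2/2 satisfied · (3,2)P 2/2 satisfied · (3,5)P 0/3 not · (3,6)Q 1/2 not
Row 4: (4,3)Q 0/0 satisfied · (4,5)Q 0/1 not · (4,7)Q 0/0 satisfied
For instance (1,1) has only 1/2 same-type neighbors, below 5/8.

No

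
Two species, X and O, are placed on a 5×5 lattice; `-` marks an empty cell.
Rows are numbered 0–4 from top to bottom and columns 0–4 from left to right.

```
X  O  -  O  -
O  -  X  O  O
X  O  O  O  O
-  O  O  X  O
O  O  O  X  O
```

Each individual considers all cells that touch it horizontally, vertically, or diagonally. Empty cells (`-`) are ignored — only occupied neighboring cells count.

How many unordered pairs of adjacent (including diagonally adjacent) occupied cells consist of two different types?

22

Scan each occupied cell's neighbors to the right and below (and the two forward diagonals) so each pair is counted once.
Row 0: X(0,0)–O(0,1)≠ X(0,0)–O(1,0)≠ O(0,1)–X(1,2)≠ O(0,1)–O(1,0)= O(0,3)–O(1,3)= O(0,3)–O(1,4)= O(0,3)–X(1,2)≠  → 4/7 unlike.
Row 1: O(1,0)–X(2,0)≠ O(1,0)–O(2,1)= X(1,2)–O(1,3)≠ X(1,2)–O(2,2)≠ X(1,2)–O(2,3)≠ X(1,2)–O(2,1)≠ O(1,3)–O(1,4)= O(1,3)–O(2,3)= O(1,3)–O(2,4)= O(1,3)–O(2,2)= O(1,4)–O(2,4)= O(1,4)–O(2,3)=  → 5/12 unlike.
Row 2: X(2,0)–O(2,1)≠ X(2,0)–O(3,1)≠ O(2,1)–O(2,2)= O(2,1)–O(3,1)= O(2,1)–O(3,2)= O(2,2)–O(2,3)= O(2,2)–O(3,2)= O(2,2)–X(3,3)≠ O(2,2)–O(3,1)= O(2,3)–O(2,4)= O(2,3)–X(3,3)≠ O(2,3)–O(3,4)= O(2,3)–O(3,2)= O(2,4)–O(3,4)= O(2,4)–X(3,3)≠  → 5/15 unlike.
Row 3: O(3,1)–O(3,2)= O(3,1)–O(4,1)= O(3,1)–O(4,2)= O(3,1)–O(4,0)= O(3,2)–X(3,3)≠ O(3,2)–O(4,2)= O(3,2)–X(4,3)≠ O(3,2)–O(4,1)= X(3,3)–O(3,4)≠ X(3,3)–X(4,3)= X(3,3)–O(4,4)≠ X(3,3)–O(4,2)≠ O(3,4)–O(4,4)= O(3,4)–X(4,3)≠  → 6/14 unlike.
Row 4: O(4,0)–O(4,1)= O(4,1)–O(4,2)= O(4,2)–X(4,3)≠ X(4,3)–O(4,4)≠  → 2/4 unlike.
Total adjacent occupied pairs: 52; unlike-type pairs: 22.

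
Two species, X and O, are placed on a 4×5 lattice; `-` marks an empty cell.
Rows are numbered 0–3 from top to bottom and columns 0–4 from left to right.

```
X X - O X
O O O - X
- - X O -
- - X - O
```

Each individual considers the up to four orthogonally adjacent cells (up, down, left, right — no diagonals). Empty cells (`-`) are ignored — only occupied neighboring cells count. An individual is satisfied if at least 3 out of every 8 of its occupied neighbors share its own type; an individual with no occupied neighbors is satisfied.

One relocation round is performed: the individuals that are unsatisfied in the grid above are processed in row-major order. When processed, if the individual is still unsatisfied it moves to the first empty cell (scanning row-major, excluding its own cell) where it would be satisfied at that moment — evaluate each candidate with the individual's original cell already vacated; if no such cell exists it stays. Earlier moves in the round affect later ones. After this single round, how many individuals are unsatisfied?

Initially unsatisfied (in order): (0,3), (2,2), (2,3).
  (0,3) → (0,2).
  (2,2) → (0,3).
  (2,3): now satisfied by earlier moves; stays.
Resulting grid:
X X O X X
O O O - X
- - - O -
- - X - O
Unsatisfied now: (0,1), (0,2).

2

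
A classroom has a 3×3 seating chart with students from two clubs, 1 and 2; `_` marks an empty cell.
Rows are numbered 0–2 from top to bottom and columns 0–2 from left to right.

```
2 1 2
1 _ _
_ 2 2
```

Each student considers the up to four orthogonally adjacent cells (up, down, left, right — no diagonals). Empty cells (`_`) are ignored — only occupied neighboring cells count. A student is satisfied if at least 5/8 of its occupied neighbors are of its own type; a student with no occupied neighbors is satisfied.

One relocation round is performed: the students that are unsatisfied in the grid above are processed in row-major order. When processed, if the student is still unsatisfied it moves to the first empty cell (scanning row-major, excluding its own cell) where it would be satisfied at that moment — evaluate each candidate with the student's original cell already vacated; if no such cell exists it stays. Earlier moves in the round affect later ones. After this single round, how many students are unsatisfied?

Initially unsatisfied (in order): (0,0), (0,1), (0,2), (1,0).
  (0,0) → (1,2).
  (0,1) → (0,0).
  (0,2): now satisfied by earlier moves; stays.
  (1,0): now satisfied by earlier moves; stays.
Resulting grid:
1 _ 2
1 _ 2
_ 2 2
All satisfied now.

0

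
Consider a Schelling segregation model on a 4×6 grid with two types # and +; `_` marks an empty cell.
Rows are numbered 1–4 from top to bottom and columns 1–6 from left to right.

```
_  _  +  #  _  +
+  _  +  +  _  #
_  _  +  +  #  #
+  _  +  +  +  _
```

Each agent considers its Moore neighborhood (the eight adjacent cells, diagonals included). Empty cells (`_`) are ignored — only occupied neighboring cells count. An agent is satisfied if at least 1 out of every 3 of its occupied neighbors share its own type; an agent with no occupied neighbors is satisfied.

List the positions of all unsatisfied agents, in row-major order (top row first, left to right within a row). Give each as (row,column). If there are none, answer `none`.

Row 1: (1,3)+ 2/3 satisfied · (1,4)# 0/3 not · (1,6)+ 0/1 not
Row 2: (2,1)+ 0/0 satisfied · (2,3)+ 4/5 satisfied · (2,4)+ 4/6 satisfied · (2,6)# 2/3 satisfied
Row 3: (3,3)+ 5/5 satisfied · (3,4)+ 6/7 satisfied · (3,5)# 2/6 satisfied · (3,6)# 2/3 satisfied
Row 4: (4,1)+ 0/0 satisfied · (4,3)+ 3/3 satisfied · (4,4)+ 4/5 satisfied · (4,5)+ 2/4 satisfied

(1,4), (1,6)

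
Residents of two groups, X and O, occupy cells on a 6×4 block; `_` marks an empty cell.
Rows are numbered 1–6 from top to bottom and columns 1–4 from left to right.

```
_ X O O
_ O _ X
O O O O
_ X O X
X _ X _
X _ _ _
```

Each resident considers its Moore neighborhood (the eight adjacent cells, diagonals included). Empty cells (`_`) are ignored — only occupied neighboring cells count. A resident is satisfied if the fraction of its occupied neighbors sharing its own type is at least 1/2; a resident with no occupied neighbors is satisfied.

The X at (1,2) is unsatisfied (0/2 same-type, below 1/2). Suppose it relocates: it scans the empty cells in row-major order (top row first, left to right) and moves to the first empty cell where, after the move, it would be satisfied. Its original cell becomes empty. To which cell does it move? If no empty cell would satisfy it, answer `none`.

(4,1)

Vacating (1,2). Empty cells in order:
  (1,1): 0/1 same-type → still unsatisfied.
  (2,1): 0/3 same-type → still unsatisfied.
  (2,3): 1/7 same-type → still unsatisfied.
  (4,1): 2/4 same-type → satisfied — stop here.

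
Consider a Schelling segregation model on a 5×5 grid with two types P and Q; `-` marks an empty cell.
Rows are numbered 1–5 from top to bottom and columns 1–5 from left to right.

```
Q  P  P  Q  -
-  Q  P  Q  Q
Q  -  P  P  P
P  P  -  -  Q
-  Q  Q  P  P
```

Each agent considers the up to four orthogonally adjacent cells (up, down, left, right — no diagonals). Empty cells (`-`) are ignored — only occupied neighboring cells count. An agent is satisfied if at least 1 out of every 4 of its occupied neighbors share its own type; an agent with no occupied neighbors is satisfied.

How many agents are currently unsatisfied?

4

Row 1: (1,1)Q 0/1 ✗ · (1,2)P 1/3 ✓ · (1,3)P 2/3 ✓ · (1,4)Q 1/2 ✓
Row 2: (2,2)Q 0/2 ✗ · (2,3)P 2/4 ✓ · (2,4)Q 2/4 ✓ · (2,5)Q 1/2 ✓
Row 3: (3,1)Q 0/1 ✗ · (3,3)P 2/2 ✓ · (3,4)P 2/3 ✓ · (3,5)P 1/3 ✓
Row 4: (4,1)P 1/2 ✓ · (4,2)P 1/2 ✓ · (4,5)Q 0/2 ✗
Row 5: (5,2)Q 1/2 ✓ · (5,3)Q 1/2 ✓ · (5,4)P 1/2 ✓ · (5,5)P 1/2 ✓
Unsatisfied: (1,1), (2,2), (3,1), (4,5) — 4 in total.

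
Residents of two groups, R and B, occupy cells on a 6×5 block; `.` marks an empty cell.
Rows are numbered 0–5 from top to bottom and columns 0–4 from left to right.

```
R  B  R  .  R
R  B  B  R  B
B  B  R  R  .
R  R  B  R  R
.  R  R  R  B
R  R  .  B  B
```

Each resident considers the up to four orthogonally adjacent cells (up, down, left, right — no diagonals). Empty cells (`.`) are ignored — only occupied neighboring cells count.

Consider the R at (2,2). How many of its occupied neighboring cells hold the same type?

1

Occupied neighbors of (2,2): (1,2)=B, (3,2)=B, (2,1)=B, (2,3)=R.
Same type (R): 1 of 4.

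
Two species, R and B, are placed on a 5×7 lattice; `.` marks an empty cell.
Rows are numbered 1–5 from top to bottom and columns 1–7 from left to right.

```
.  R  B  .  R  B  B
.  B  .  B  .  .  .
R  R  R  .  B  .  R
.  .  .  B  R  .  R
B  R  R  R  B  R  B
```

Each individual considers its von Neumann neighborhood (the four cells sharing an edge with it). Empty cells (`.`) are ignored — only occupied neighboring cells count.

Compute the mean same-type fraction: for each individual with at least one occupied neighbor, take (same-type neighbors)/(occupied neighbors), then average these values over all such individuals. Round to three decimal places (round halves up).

0.357

Row 1: (1,2)R 0/2 · (1,3)B 0/1 · (1,5)R 0/1 · (1,6)B 1/2 · (1,7)B 1/1
Row 2: (2,2)B 0/2 · (2,4)B — no occupied neighbors
Row 3: (3,1)R 1/1 · (3,2)R 2/3 · (3,3)R 1/1 · (3,5)B 0/1 · (3,7)R 1/1
Row 4: (4,4)B 0/2 · (4,5)R 0/3 · (4,7)R 1/2
Row 5: (5,1)B 0/1 · (5,2)R 1/2 · (5,3)R 2/2 · (5,4)R 1/3 · (5,5)B 0/3 · (5,6)R 0/2 · (5,7)B 0/2
Sum over 21 individuals: 0/2 + 0/1 + 0/1 + 1/2 + 1/1 + 0/2 + 1/1 + 2/3 + 1/1 + 0/1 + 1/1 + 0/2 + 0/3 + 1/2 + 0/1 + 1/2 + 2/2 + 1/3 + 0/3 + 0/2 + 0/2 = 15/2; mean = 15/2 ÷ 21 = 5/14 = 0.357142… → 0.357.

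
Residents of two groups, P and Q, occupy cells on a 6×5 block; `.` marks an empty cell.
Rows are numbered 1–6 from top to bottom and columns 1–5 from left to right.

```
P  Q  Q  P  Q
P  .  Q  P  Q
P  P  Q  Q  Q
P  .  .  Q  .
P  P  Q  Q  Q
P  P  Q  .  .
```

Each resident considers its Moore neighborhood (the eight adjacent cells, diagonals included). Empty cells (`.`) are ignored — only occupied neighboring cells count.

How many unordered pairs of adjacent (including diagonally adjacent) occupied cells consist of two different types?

19

Scan each occupied cell's neighbors to the right and below (and the two forward diagonals) so each pair is counted once.
Row 1: P(1,1)–Q(1,2)≠ P(1,1)–P(2,1)= Q(1,2)–Q(1,3)= Q(1,2)–Q(2,3)= Q(1,2)–P(2,1)≠ Q(1,3)–P(1,4)≠ Q(1,3)–Q(2,3)= Q(1,3)–P(2,4)≠ P(1,4)–Q(1,5)≠ P(1,4)–P(2,4)= P(1,4)–Q(2,5)≠ P(1,4)–Q(2,3)≠ Q(1,5)–Q(2,5)= Q(1,5)–P(2,4)≠  → 8/14 unlike.
Row 2: P(2,1)–P(3,1)= P(2,1)–P(3,2)= Q(2,3)–P(2,4)≠ Q(2,3)–Q(3,3)= Q(2,3)–Q(3,4)= Q(2,3)–P(3,2)≠ P(2,4)–Q(2,5)≠ P(2,4)–Q(3,4)≠ P(2,4)–Q(3,5)≠ P(2,4)–Q(3,3)≠ Q(2,5)–Q(3,5)= Q(2,5)–Q(3,4)=  → 6/12 unlike.
Row 3: P(3,1)–P(3,2)= P(3,1)–P(4,1)= P(3,2)–Q(3,3)≠ P(3,2)–P(4,1)= Q(3,3)–Q(3,4)= Q(3,3)–Q(4,4)= Q(3,4)–Q(3,5)= Q(3,4)–Q(4,4)= Q(3,5)–Q(4,4)=  → 1/9 unlike.
Row 4: P(4,1)–P(5,1)= P(4,1)–P(5,2)= Q(4,4)–Q(5,4)= Q(4,4)–Q(5,5)= Q(4,4)–Q(5,3)=  → 0/5 unlike.
Row 5: P(5,1)–P(5,2)= P(5,1)–P(6,1)= P(5,1)–P(6,2)= P(5,2)–Q(5,3)≠ P(5,2)–P(6,2)= P(5,2)–Q(6,3)≠ P(5,2)–P(6,1)= Q(5,3)–Q(5,4)= Q(5,3)–Q(6,3)= Q(5,3)–P(6,2)≠ Q(5,4)–Q(5,5)= Q(5,4)–Q(6,3)=  → 3/12 unlike.
Row 6: P(6,1)–P(6,2)= P(6,2)–Q(6,3)≠  → 1/2 unlike.
Total adjacent occupied pairs: 54; unlike-type pairs: 19.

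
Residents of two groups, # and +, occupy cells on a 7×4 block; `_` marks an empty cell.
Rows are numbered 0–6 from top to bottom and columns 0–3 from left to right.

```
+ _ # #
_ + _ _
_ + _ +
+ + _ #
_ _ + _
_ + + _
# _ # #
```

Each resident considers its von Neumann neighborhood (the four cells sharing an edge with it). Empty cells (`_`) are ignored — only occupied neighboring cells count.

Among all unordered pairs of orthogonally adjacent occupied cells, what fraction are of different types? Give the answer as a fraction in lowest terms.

2/9

Scan each occupied cell's neighbors to the right and below so each pair is counted once.
Row 0: #(0,2)–#(0,3)=  → 0/1 unlike.
Row 1: +(1,1)–+(2,1)=  → 0/1 unlike.
Row 2: +(2,1)–+(3,1)= +(2,3)–#(3,3)≠  → 1/2 unlike.
Row 3: +(3,0)–+(3,1)=  → 0/1 unlike.
Row 4: +(4,2)–+(5,2)=  → 0/1 unlike.
Row 5: +(5,1)–+(5,2)= +(5,2)–#(6,2)≠  → 1/2 unlike.
Row 6: #(6,2)–#(6,3)=  → 0/1 unlike.
Total adjacent occupied pairs: 9; unlike-type pairs: 2.
2/9 is already in lowest terms.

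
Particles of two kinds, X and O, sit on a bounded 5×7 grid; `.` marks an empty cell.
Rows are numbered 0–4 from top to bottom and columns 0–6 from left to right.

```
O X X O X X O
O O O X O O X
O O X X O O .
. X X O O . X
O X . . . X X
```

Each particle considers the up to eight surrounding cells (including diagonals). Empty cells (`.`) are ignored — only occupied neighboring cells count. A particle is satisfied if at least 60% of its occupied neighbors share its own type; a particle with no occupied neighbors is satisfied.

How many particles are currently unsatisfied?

Row 0: (0,0)O 2/3 ✓ · (0,1)X 1/5 ✗ · (0,2)X 2/5 ✗ · (0,3)O 2/5 ✗ · (0,4)X 2/5 ✗ · (0,5)X 2/5 ✗ · (0,6)O 1/3 ✗
Row 1: (1,0)O 4/5 ✓ · (1,1)O 5/8 ✓ · (1,2)O 3/8 ✗ · (1,3)X 4/8 ✗ · (1,4)O 4/8 ✗ · (1,5)O 4/7 ✗ · (1,6)X 1/4 ✗
Row 2: (2,0)O 3/4 ✓ · (2,1)O 4/7 ✗ · (2,2)X 4/8 ✗ · (2,3)X 3/8 ✗ · (2,4)O 5/7 ✓ · (2,5)O 4/6 ✓
Row 3: (3,1)X 3/6 ✗ · (3,2)X 4/6 ✓ · (3,3)O 2/5 ✗ · (3,4)O 3/5 ✓ · (3,6)X 2/3 ✓
Row 4: (4,0)O 0/2 ✗ · (4,1)X 2/3 ✓ · (4,5)X 2/3 ✓ · (4,6)X 2/2 ✓
Unsatisfied: (0,1), (0,2), (0,3), (0,4), (0,5), (0,6), (1,2), (1,3), (1,4), (1,5), (1,6), (2,1), (2,2), (2,3), (3,1), (3,3), (4,0) — 17 in total.

17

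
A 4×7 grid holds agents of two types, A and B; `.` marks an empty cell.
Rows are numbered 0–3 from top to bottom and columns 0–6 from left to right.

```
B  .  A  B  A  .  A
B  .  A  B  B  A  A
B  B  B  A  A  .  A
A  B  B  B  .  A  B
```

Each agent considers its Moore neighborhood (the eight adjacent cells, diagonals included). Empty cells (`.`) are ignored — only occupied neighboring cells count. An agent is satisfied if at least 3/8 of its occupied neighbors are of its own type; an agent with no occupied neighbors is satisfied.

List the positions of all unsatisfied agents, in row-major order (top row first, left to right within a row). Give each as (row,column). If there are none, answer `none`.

(0,2), (0,4), (1,2), (1,4), (2,3), (3,0), (3,6)

Row 0: (0,0)B 1/1 ✓ · (0,2)A 1/3 ✗ · (0,3)B 2/5 ✓ · (0,4)A 1/4 ✗ · (0,6)A 2/2 ✓
Row 1: (1,0)B 3/3 ✓ · (1,2)A 2/6 ✗ · (1,3)B 3/8 ✓ · (1,4)B 2/6 ✗ · (1,5)A 5/6 ✓ · (1,6)A 3/3 ✓
Row 2: (2,0)B 3/4 ✓ · (2,1)B 5/7 ✓ · (2,2)B 5/7 ✓ · (2,3)A 2/7 ✗ · (2,4)A 3/6 ✓ · (2,6)A 3/4 ✓
Row 3: (3,0)A 0/3 ✗ · (3,1)B 4/5 ✓ · (3,2)B 4/5 ✓ · (3,3)B 2/4 ✓ · (3,5)A 2/3 ✓ · (3,6)B 0/2 ✗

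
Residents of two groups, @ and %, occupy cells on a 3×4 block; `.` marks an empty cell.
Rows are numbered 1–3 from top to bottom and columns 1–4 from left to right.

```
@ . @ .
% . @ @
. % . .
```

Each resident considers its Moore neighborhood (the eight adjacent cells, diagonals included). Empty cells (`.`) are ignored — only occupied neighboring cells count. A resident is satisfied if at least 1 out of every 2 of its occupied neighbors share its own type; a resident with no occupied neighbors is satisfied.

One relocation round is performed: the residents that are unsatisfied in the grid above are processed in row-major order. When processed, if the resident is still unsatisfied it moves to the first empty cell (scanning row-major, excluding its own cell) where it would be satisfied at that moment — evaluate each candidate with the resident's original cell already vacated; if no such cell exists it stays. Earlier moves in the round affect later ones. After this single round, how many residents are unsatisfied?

Initially unsatisfied (in order): (1,1).
  (1,1) → (1,2).
Resulting grid:
. @ @ .
% . @ @
. % . .
All satisfied now.

0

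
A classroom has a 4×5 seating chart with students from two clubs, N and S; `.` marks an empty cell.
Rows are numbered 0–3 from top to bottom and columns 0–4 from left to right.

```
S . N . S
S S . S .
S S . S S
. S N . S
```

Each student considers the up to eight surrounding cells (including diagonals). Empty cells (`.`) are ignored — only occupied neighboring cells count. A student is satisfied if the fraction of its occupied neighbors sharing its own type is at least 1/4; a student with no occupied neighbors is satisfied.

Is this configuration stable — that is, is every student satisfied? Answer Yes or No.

No

(0,0)S 2/2 ✓
(0,2)N 0/2 ✗
(0,4)S 1/1 ✓
(1,0)S 4/4 ✓
(1,1)S 4/5 ✓
(1,3)S 3/4 ✓
(2,0)S 4/4 ✓
(2,1)S 4/5 ✓
(2,3)S 3/4 ✓
(2,4)S 3/3 ✓
(3,1)S 2/3 ✓
(3,2)N 0/3 ✗
(3,4)S 2/2 ✓
For instance (0,2) has only 0/2 same-type neighbors, below 1/4.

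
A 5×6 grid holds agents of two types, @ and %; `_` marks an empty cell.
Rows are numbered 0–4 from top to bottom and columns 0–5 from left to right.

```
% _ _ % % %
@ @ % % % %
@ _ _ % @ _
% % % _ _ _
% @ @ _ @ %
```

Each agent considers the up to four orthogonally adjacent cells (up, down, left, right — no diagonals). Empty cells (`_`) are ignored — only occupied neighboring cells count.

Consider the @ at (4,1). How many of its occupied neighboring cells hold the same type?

Occupied neighbors of (4,1): (3,1)=%, (4,0)=%, (4,2)=@.
Same type (@): 1 of 3.

1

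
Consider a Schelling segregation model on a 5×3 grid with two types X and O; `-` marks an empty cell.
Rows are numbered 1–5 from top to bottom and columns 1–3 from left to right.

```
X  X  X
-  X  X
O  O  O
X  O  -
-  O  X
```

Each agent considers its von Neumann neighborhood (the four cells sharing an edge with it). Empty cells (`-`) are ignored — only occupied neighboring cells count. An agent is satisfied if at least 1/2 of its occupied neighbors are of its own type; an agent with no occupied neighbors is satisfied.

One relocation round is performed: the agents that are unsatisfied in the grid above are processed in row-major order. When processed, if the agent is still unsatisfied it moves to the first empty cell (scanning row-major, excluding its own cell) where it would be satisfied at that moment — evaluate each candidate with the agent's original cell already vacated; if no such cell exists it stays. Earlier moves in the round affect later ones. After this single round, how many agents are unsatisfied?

1

Initially unsatisfied (in order): (4,1), (5,3).
  (4,1) → (2,1).
  (5,3): no empty cell satisfies it; stays.
Resulting grid:
X X X
X X X
O O O
- O -
- O X
Unsatisfied now: (5,3).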